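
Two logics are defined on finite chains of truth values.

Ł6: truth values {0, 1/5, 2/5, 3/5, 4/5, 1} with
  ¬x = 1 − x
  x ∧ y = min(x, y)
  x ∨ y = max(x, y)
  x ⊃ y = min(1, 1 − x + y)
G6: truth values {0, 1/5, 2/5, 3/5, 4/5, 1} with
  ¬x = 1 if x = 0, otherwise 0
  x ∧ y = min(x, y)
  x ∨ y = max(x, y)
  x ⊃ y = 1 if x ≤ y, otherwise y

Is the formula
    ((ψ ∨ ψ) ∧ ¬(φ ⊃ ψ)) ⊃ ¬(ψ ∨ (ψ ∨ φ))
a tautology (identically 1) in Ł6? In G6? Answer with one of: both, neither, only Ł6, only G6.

In Ł6: at φ = 4/5, ψ = 2/5 the value is 4/5 — not a tautology.
In G6: every assignment gives 1 — tautology.

only G6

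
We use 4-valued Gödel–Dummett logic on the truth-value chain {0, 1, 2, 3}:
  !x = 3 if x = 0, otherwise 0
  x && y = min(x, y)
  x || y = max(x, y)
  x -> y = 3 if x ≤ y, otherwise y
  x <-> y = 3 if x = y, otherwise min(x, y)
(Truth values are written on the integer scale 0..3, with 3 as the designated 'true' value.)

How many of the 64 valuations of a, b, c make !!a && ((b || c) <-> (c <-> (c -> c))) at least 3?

30

value 3: 30 assignments (counts)
value 2: 3 assignments
value 1: 6 assignments
value 0: 25 assignments
So 30 of the 64 assignments meet the threshold.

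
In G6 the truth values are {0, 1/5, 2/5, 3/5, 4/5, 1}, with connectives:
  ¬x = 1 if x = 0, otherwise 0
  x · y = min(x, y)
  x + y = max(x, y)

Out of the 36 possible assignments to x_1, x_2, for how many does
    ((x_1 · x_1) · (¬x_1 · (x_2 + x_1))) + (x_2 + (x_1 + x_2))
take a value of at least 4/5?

20

value 1: 11 assignments (counts)
value 4/5: 9 assignments (counts)
value 3/5: 7 assignments
value 2/5: 5 assignments
value 1/5: 3 assignments
value 0: 1 assignment
So 20 of the 36 assignments meet the threshold.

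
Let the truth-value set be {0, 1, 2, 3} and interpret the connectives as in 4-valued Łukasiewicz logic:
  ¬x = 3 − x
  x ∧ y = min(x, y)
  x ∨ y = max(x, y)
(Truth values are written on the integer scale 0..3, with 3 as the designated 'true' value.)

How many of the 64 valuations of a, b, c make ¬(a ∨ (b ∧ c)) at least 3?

value 3: 7 assignments (counts)
value 2: 17 assignments
value 1: 21 assignments
value 0: 19 assignments
So 7 of the 64 assignments meet the threshold.

7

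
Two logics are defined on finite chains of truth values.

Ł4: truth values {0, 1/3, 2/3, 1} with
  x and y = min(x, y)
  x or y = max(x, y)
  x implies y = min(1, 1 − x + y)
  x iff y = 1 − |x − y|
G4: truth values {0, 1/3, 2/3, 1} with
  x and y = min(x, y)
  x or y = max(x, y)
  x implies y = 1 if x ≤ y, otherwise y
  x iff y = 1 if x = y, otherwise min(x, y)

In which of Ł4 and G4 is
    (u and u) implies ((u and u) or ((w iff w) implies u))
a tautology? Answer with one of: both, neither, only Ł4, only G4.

both

In Ł4: every assignment gives 1 — tautology.
In G4: every assignment gives 1 — tautology.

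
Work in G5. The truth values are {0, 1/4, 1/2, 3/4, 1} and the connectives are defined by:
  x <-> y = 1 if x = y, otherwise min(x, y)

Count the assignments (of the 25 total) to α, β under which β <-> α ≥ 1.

value 1: 5 assignments (counts)
value 3/4: 2 assignments
value 1/2: 4 assignments
value 1/4: 6 assignments
value 0: 8 assignments
So 5 of the 25 assignments meet the threshold.

5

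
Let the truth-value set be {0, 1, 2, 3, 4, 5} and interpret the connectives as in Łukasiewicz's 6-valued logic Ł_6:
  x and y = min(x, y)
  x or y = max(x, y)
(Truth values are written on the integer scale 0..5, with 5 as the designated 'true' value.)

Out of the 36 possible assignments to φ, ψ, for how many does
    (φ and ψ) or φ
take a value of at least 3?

value 5: 6 assignments (counts)
value 4: 6 assignments (counts)
value 3: 6 assignments (counts)
value 2: 6 assignments
value 1: 6 assignments
value 0: 6 assignments
So 18 of the 36 assignments meet the threshold.

18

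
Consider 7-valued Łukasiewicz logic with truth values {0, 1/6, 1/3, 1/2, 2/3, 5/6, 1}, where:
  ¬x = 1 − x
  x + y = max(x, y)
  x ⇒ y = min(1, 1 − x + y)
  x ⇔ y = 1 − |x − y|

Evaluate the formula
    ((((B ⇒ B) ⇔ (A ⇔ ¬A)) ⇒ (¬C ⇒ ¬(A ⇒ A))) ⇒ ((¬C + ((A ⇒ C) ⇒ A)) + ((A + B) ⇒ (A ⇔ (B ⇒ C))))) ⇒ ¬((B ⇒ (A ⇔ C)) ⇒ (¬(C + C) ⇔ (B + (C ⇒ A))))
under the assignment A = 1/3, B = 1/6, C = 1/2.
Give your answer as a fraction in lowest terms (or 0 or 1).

B ⇒ B = 1/6 ⇒ 1/6 = 1
¬A = ¬1/3 = 2/3
A ⇔ ¬A = 1/3 ⇔ 2/3 = 2/3
(B ⇒ B) ⇔ (A ⇔ ¬A) = 1 ⇔ 2/3 = 2/3
¬C = ¬1/2 = 1/2
A ⇒ A = 1/3 ⇒ 1/3 = 1
¬(A ⇒ A) = ¬1 = 0
¬C ⇒ ¬(A ⇒ A) = 1/2 ⇒ 0 = 1/2
((B ⇒ B) ⇔ (A ⇔ ¬A)) ⇒ (¬C ⇒ ¬(A ⇒ A)) = 2/3 ⇒ 1/2 = 5/6
¬C = ¬1/2 = 1/2
A ⇒ C = 1/3 ⇒ 1/2 = 1
(A ⇒ C) ⇒ A = 1 ⇒ 1/3 = 1/3
¬C + ((A ⇒ C) ⇒ A) = 1/2 + 1/3 = 1/2
A + B = 1/3 + 1/6 = 1/3
B ⇒ C = 1/6 ⇒ 1/2 = 1
A ⇔ (B ⇒ C) = 1/3 ⇔ 1 = 1/3
(A + B) ⇒ (A ⇔ (B ⇒ C)) = 1/3 ⇒ 1/3 = 1
(¬C + ((A ⇒ C) ⇒ A)) + ((A + B) ⇒ (A ⇔ (B ⇒ C))) = 1/2 + 1 = 1
(((B ⇒ B) ⇔ (A ⇔ ¬A)) ⇒ (¬C ⇒ ¬(A ⇒ A))) ⇒ ((¬C + ((A ⇒ C) ⇒ A)) + ((A + B) ⇒ (A ⇔ (B ⇒ C)))) = 5/6 ⇒ 1 = 1
A ⇔ C = 1/3 ⇔ 1/2 = 5/6
B ⇒ (A ⇔ C) = 1/6 ⇒ 5/6 = 1
C + C = 1/2 + 1/2 = 1/2
¬(C + C) = ¬1/2 = 1/2
C ⇒ A = 1/2 ⇒ 1/3 = 5/6
B + (C ⇒ A) = 1/6 + 5/6 = 5/6
¬(C + C) ⇔ (B + (C ⇒ A)) = 1/2 ⇔ 5/6 = 2/3
(B ⇒ (A ⇔ C)) ⇒ (¬(C + C) ⇔ (B + (C ⇒ A))) = 1 ⇒ 2/3 = 2/3
¬((B ⇒ (A ⇔ C)) ⇒ (¬(C + C) ⇔ (B + (C ⇒ A)))) = ¬2/3 = 1/3
((((B ⇒ B) ⇔ (A ⇔ ¬A)) ⇒ (¬C ⇒ ¬(A ⇒ A))) ⇒ ((¬C + ((A ⇒ C) ⇒ A)) + ((A + B) ⇒ (A ⇔ (B ⇒ C))))) ⇒ ¬((B ⇒ (A ⇔ C)) ⇒ (¬(C + C) ⇔ (B + (C ⇒ A)))) = 1 ⇒ 1/3 = 1/3

1/3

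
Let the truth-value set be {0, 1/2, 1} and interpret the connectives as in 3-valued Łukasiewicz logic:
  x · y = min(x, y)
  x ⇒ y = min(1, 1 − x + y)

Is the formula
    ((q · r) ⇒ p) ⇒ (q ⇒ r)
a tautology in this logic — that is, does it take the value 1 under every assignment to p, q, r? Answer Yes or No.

No

Counterexample: take p = 0, q = 1/2, r = 0.
q · r = 1/2 · 0 = 0
(q · r) ⇒ p = 0 ⇒ 0 = 1
q ⇒ r = 1/2 ⇒ 0 = 1/2
((q · r) ⇒ p) ⇒ (q ⇒ r) = 1 ⇒ 1/2 = 1/2
This gives 1/2 ≠ 1.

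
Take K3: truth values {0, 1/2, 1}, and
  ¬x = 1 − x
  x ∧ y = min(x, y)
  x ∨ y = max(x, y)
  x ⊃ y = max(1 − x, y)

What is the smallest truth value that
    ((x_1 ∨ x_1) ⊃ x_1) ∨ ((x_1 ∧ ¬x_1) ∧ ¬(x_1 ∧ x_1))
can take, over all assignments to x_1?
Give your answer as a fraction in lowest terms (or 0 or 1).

1/2

Take x_1 = 1/2:
x_1 ∨ x_1 = 1/2 ∨ 1/2 = 1/2
(x_1 ∨ x_1) ⊃ x_1 = 1/2 ⊃ 1/2 = 1/2
¬x_1 = ¬1/2 = 1/2
x_1 ∧ ¬x_1 = 1/2 ∧ 1/2 = 1/2
x_1 ∧ x_1 = 1/2 ∧ 1/2 = 1/2
¬(x_1 ∧ x_1) = ¬1/2 = 1/2
(x_1 ∧ ¬x_1) ∧ ¬(x_1 ∧ x_1) = 1/2 ∧ 1/2 = 1/2
((x_1 ∨ x_1) ⊃ x_1) ∨ ((x_1 ∧ ¬x_1) ∧ ¬(x_1 ∧ x_1)) = 1/2 ∨ 1/2 = 1/2
No assignment yields a value below 1/2, so this is the minimum.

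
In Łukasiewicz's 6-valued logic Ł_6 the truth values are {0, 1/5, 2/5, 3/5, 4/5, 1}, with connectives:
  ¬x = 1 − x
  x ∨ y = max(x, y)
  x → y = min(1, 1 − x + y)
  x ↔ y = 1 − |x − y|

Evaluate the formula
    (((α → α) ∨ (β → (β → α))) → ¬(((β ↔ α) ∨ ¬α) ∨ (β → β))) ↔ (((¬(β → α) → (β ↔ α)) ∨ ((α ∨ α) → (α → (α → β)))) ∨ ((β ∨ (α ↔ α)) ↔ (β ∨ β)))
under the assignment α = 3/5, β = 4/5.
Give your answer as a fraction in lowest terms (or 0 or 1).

0

α → α = 3/5 → 3/5 = 1
β → α = 4/5 → 3/5 = 4/5
β → (β → α) = 4/5 → 4/5 = 1
(α → α) ∨ (β → (β → α)) = 1 ∨ 1 = 1
β ↔ α = 4/5 ↔ 3/5 = 4/5
¬α = ¬3/5 = 2/5
(β ↔ α) ∨ ¬α = 4/5 ∨ 2/5 = 4/5
β → β = 4/5 → 4/5 = 1
((β ↔ α) ∨ ¬α) ∨ (β → β) = 4/5 ∨ 1 = 1
¬(((β ↔ α) ∨ ¬α) ∨ (β → β)) = ¬1 = 0
((α → α) ∨ (β → (β → α))) → ¬(((β ↔ α) ∨ ¬α) ∨ (β → β)) = 1 → 0 = 0
β → α = 4/5 → 3/5 = 4/5
¬(β → α) = ¬4/5 = 1/5
β ↔ α = 4/5 ↔ 3/5 = 4/5
¬(β → α) → (β ↔ α) = 1/5 → 4/5 = 1
α ∨ α = 3/5 ∨ 3/5 = 3/5
α → β = 3/5 → 4/5 = 1
α → (α → β) = 3/5 → 1 = 1
(α ∨ α) → (α → (α → β)) = 3/5 → 1 = 1
(¬(β → α) → (β ↔ α)) ∨ ((α ∨ α) → (α → (α → β))) = 1 ∨ 1 = 1
α ↔ α = 3/5 ↔ 3/5 = 1
β ∨ (α ↔ α) = 4/5 ∨ 1 = 1
β ∨ β = 4/5 ∨ 4/5 = 4/5
(β ∨ (α ↔ α)) ↔ (β ∨ β) = 1 ↔ 4/5 = 4/5
((¬(β → α) → (β ↔ α)) ∨ ((α ∨ α) → (α → (α → β)))) ∨ ((β ∨ (α ↔ α)) ↔ (β ∨ β)) = 1 ∨ 4/5 = 1
(((α → α) ∨ (β → (β → α))) → ¬(((β ↔ α) ∨ ¬α) ∨ (β → β))) ↔ (((¬(β → α) → (β ↔ α)) ∨ ((α ∨ α) → (α → (α → β)))) ∨ ((β ∨ (α ↔ α)) ↔ (β ∨ β))) = 0 ↔ 1 = 0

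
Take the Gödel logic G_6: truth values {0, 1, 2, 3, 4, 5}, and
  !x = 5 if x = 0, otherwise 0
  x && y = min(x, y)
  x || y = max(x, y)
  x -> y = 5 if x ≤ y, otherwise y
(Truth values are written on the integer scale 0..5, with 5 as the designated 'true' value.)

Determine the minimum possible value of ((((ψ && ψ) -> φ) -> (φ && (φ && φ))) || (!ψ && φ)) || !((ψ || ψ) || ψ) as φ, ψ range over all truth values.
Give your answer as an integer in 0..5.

1

Take φ = 1, ψ = 1:
ψ && ψ = 1 && 1 = 1
(ψ && ψ) -> φ = 1 -> 1 = 5
φ && φ = 1 && 1 = 1
φ && (φ && φ) = 1 && 1 = 1
((ψ && ψ) -> φ) -> (φ && (φ && φ)) = 5 -> 1 = 1
!ψ = !1 = 0
!ψ && φ = 0 && 1 = 0
(((ψ && ψ) -> φ) -> (φ && (φ && φ))) || (!ψ && φ) = 1 || 0 = 1
ψ || ψ = 1 || 1 = 1
(ψ || ψ) || ψ = 1 || 1 = 1
!((ψ || ψ) || ψ) = !1 = 0
((((ψ && ψ) -> φ) -> (φ && (φ && φ))) || (!ψ && φ)) || !((ψ || ψ) || ψ) = 1 || 0 = 1
No assignment yields a value below 1, so this is the minimum.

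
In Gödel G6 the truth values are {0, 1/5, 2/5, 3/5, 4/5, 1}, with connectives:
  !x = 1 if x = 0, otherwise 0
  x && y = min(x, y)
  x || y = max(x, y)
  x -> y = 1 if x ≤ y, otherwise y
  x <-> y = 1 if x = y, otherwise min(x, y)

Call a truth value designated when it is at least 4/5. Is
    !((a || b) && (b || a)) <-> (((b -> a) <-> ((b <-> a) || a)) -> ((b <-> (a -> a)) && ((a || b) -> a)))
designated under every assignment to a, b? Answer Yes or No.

No

Counterexample: take a = 0, b = 0.
a || b = 0 || 0 = 0
b || a = 0 || 0 = 0
(a || b) && (b || a) = 0 && 0 = 0
!((a || b) && (b || a)) = !0 = 1
b -> a = 0 -> 0 = 1
b <-> a = 0 <-> 0 = 1
(b <-> a) || a = 1 || 0 = 1
(b -> a) <-> ((b <-> a) || a) = 1 <-> 1 = 1
a -> a = 0 -> 0 = 1
b <-> (a -> a) = 0 <-> 1 = 0
a || b = 0 || 0 = 0
(a || b) -> a = 0 -> 0 = 1
(b <-> (a -> a)) && ((a || b) -> a) = 0 && 1 = 0
((b -> a) <-> ((b <-> a) || a)) -> ((b <-> (a -> a)) && ((a || b) -> a)) = 1 -> 0 = 0
!((a || b) && (b || a)) <-> (((b -> a) <-> ((b <-> a) || a)) -> ((b <-> (a -> a)) && ((a || b) -> a))) = 1 <-> 0 = 0
This gives 0, which is below 4/5.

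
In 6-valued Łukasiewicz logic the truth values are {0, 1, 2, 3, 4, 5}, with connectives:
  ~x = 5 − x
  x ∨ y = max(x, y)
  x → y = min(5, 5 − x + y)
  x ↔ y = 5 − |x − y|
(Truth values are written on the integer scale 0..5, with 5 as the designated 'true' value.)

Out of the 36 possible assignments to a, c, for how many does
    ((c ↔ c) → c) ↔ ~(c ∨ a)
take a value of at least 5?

3

value 5: 3 assignments (counts)
value 4: 11 assignments
value 3: 4 assignments
value 2: 9 assignments
value 1: 2 assignments
value 0: 7 assignments
So 3 of the 36 assignments meet the threshold.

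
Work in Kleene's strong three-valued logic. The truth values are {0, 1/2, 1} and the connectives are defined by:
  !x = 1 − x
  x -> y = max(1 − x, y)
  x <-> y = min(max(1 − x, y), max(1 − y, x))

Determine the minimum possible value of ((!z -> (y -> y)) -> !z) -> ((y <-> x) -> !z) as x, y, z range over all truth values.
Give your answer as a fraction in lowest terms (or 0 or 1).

1/2

Take x = 0, y = 0, z = 1/2:
!z = !1/2 = 1/2
y -> y = 0 -> 0 = 1
!z -> (y -> y) = 1/2 -> 1 = 1
!z = !1/2 = 1/2
(!z -> (y -> y)) -> !z = 1 -> 1/2 = 1/2
y <-> x = 0 <-> 0 = 1
!z = !1/2 = 1/2
(y <-> x) -> !z = 1 -> 1/2 = 1/2
((!z -> (y -> y)) -> !z) -> ((y <-> x) -> !z) = 1/2 -> 1/2 = 1/2
No assignment yields a value below 1/2, so this is the minimum.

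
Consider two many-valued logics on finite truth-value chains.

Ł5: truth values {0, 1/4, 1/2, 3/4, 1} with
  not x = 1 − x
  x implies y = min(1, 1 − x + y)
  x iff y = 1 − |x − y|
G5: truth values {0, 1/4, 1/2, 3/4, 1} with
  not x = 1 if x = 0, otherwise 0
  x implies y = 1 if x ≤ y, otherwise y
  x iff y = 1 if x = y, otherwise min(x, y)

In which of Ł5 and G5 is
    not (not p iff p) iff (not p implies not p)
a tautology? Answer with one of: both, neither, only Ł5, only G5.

only G5

In Ł5: at p = 1/4 the value is 1/2 — not a tautology.
In G5: every assignment gives 1 — tautology.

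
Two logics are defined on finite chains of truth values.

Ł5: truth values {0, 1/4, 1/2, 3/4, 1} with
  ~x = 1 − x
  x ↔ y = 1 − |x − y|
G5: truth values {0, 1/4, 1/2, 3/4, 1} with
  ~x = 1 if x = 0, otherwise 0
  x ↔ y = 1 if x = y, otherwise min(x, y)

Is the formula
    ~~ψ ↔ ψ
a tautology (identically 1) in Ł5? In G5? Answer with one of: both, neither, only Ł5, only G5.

only Ł5

In Ł5: every assignment gives 1 — tautology.
In G5: at ψ = 1/4 the value is 1/4 — not a tautology.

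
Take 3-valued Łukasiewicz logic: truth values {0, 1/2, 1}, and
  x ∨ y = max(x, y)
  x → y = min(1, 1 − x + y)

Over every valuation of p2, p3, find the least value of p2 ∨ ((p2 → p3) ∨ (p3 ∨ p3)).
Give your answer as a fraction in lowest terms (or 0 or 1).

Take p2 = 1/2, p3 = 0:
p2 → p3 = 1/2 → 0 = 1/2
p3 ∨ p3 = 0 ∨ 0 = 0
(p2 → p3) ∨ (p3 ∨ p3) = 1/2 ∨ 0 = 1/2
p2 ∨ ((p2 → p3) ∨ (p3 ∨ p3)) = 1/2 ∨ 1/2 = 1/2
No assignment yields a value below 1/2, so this is the minimum.

1/2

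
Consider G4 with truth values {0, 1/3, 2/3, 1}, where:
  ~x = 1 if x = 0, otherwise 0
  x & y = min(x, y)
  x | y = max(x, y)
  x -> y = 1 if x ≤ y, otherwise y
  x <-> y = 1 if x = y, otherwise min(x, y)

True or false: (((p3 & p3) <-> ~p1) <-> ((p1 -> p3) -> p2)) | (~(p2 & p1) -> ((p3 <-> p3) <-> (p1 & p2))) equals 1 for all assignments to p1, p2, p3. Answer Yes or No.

Counterexample: take p1 = 0, p2 = 0, p3 = 1/3.
p3 & p3 = 1/3 & 1/3 = 1/3
~p1 = ~0 = 1
(p3 & p3) <-> ~p1 = 1/3 <-> 1 = 1/3
p1 -> p3 = 0 -> 1/3 = 1
(p1 -> p3) -> p2 = 1 -> 0 = 0
((p3 & p3) <-> ~p1) <-> ((p1 -> p3) -> p2) = 1/3 <-> 0 = 0
p2 & p1 = 0 & 0 = 0
~(p2 & p1) = ~0 = 1
p3 <-> p3 = 1/3 <-> 1/3 = 1
p1 & p2 = 0 & 0 = 0
(p3 <-> p3) <-> (p1 & p2) = 1 <-> 0 = 0
~(p2 & p1) -> ((p3 <-> p3) <-> (p1 & p2)) = 1 -> 0 = 0
(((p3 & p3) <-> ~p1) <-> ((p1 -> p3) -> p2)) | (~(p2 & p1) -> ((p3 <-> p3) <-> (p1 & p2))) = 0 | 0 = 0
This gives 0 ≠ 1.

No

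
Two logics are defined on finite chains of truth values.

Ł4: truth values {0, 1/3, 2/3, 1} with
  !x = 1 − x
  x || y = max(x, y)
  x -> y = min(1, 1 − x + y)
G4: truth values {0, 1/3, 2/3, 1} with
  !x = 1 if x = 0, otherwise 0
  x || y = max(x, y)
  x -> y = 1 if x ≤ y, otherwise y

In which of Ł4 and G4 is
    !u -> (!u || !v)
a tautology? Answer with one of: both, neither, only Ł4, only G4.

In Ł4: every assignment gives 1 — tautology.
In G4: every assignment gives 1 — tautology.

both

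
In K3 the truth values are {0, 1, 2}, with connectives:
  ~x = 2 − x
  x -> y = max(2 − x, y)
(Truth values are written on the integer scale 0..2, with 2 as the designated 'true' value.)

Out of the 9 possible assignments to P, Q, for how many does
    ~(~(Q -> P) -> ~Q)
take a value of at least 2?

P = 0, Q = 0 ↦ 0  <
P = 0, Q = 1 ↦ 1  <
P = 0, Q = 2 ↦ 2  ≥
P = 1, Q = 0 ↦ 0  <
P = 1, Q = 1 ↦ 1  <
P = 1, Q = 2 ↦ 1  <
P = 2, Q = 0 ↦ 0  <
P = 2, Q = 1 ↦ 0  <
P = 2, Q = 2 ↦ 0  <
So 1 of the 9 assignments meets the threshold.

1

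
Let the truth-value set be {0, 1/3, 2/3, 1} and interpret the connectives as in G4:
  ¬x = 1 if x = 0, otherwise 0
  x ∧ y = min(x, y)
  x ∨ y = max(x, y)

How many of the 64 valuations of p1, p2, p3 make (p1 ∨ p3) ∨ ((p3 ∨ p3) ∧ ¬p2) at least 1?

28

value 1: 28 assignments (counts)
value 2/3: 20 assignments
value 1/3: 12 assignments
value 0: 4 assignments
So 28 of the 64 assignments meet the threshold.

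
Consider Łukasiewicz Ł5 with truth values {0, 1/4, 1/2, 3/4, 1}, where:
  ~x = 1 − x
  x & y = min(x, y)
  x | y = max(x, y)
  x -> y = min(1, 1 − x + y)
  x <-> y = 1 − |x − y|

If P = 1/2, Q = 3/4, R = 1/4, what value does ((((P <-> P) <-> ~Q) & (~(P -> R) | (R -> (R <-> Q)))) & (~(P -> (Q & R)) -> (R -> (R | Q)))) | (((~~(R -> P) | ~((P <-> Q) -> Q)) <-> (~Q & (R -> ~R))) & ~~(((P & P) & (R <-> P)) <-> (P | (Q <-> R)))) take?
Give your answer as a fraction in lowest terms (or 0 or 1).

P <-> P = 1/2 <-> 1/2 = 1
~Q = ~3/4 = 1/4
(P <-> P) <-> ~Q = 1 <-> 1/4 = 1/4
P -> R = 1/2 -> 1/4 = 3/4
~(P -> R) = ~3/4 = 1/4
R <-> Q = 1/4 <-> 3/4 = 1/2
R -> (R <-> Q) = 1/4 -> 1/2 = 1
~(P -> R) | (R -> (R <-> Q)) = 1/4 | 1 = 1
((P <-> P) <-> ~Q) & (~(P -> R) | (R -> (R <-> Q))) = 1/4 & 1 = 1/4
Q & R = 3/4 & 1/4 = 1/4
P -> (Q & R) = 1/2 -> 1/4 = 3/4
~(P -> (Q & R)) = ~3/4 = 1/4
R | Q = 1/4 | 3/4 = 3/4
R -> (R | Q) = 1/4 -> 3/4 = 1
~(P -> (Q & R)) -> (R -> (R | Q)) = 1/4 -> 1 = 1
(((P <-> P) <-> ~Q) & (~(P -> R) | (R -> (R <-> Q)))) & (~(P -> (Q & R)) -> (R -> (R | Q))) = 1/4 & 1 = 1/4
R -> P = 1/4 -> 1/2 = 1
~(R -> P) = ~1 = 0
~~(R -> P) = ~0 = 1
P <-> Q = 1/2 <-> 3/4 = 3/4
(P <-> Q) -> Q = 3/4 -> 3/4 = 1
~((P <-> Q) -> Q) = ~1 = 0
~~(R -> P) | ~((P <-> Q) -> Q) = 1 | 0 = 1
~Q = ~3/4 = 1/4
~R = ~1/4 = 3/4
R -> ~R = 1/4 -> 3/4 = 1
~Q & (R -> ~R) = 1/4 & 1 = 1/4
(~~(R -> P) | ~((P <-> Q) -> Q)) <-> (~Q & (R -> ~R)) = 1 <-> 1/4 = 1/4
P & P = 1/2 & 1/2 = 1/2
R <-> P = 1/4 <-> 1/2 = 3/4
(P & P) & (R <-> P) = 1/2 & 3/4 = 1/2
Q <-> R = 3/4 <-> 1/4 = 1/2
P | (Q <-> R) = 1/2 | 1/2 = 1/2
((P & P) & (R <-> P)) <-> (P | (Q <-> R)) = 1/2 <-> 1/2 = 1
~(((P & P) & (R <-> P)) <-> (P | (Q <-> R))) = ~1 = 0
~~(((P & P) & (R <-> P)) <-> (P | (Q <-> R))) = ~0 = 1
((~~(R -> P) | ~((P <-> Q) -> Q)) <-> (~Q & (R -> ~R))) & ~~(((P & P) & (R <-> P)) <-> (P | (Q <-> R))) = 1/4 & 1 = 1/4
((((P <-> P) <-> ~Q) & (~(P -> R) | (R -> (R <-> Q)))) & (~(P -> (Q & R)) -> (R -> (R | Q)))) | (((~~(R -> P) | ~((P <-> Q) -> Q)) <-> (~Q & (R -> ~R))) & ~~(((P & P) & (R <-> P)) <-> (P | (Q <-> R)))) = 1/4 | 1/4 = 1/4

1/4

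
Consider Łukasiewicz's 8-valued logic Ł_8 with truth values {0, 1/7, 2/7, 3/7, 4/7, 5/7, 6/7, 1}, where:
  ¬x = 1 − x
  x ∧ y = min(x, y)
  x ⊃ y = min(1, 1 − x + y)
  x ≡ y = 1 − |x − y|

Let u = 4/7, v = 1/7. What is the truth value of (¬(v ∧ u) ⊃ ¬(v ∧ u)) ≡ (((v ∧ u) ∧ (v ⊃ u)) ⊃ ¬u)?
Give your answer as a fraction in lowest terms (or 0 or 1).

v ∧ u = 1/7 ∧ 4/7 = 1/7
¬(v ∧ u) = ¬1/7 = 6/7
v ∧ u = 1/7 ∧ 4/7 = 1/7
¬(v ∧ u) = ¬1/7 = 6/7
¬(v ∧ u) ⊃ ¬(v ∧ u) = 6/7 ⊃ 6/7 = 1
v ∧ u = 1/7 ∧ 4/7 = 1/7
v ⊃ u = 1/7 ⊃ 4/7 = 1
(v ∧ u) ∧ (v ⊃ u) = 1/7 ∧ 1 = 1/7
¬u = ¬4/7 = 3/7
((v ∧ u) ∧ (v ⊃ u)) ⊃ ¬u = 1/7 ⊃ 3/7 = 1
(¬(v ∧ u) ⊃ ¬(v ∧ u)) ≡ (((v ∧ u) ∧ (v ⊃ u)) ⊃ ¬u) = 1 ≡ 1 = 1

1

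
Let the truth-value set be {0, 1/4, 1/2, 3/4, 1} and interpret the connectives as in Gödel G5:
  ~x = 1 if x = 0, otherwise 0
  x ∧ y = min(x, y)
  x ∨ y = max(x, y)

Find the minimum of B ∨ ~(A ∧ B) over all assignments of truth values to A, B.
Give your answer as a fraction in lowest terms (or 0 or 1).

1/4

Take A = 1/4, B = 1/4:
A ∧ B = 1/4 ∧ 1/4 = 1/4
~(A ∧ B) = ~1/4 = 0
B ∨ ~(A ∧ B) = 1/4 ∨ 0 = 1/4
No assignment yields a value below 1/4, so this is the minimum.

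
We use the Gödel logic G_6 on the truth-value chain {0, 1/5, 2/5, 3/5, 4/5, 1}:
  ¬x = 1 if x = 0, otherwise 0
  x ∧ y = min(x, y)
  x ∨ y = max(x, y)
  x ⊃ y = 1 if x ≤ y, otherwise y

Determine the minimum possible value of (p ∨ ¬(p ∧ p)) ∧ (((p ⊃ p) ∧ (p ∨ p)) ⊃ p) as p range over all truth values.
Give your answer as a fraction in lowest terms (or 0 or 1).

1/5

Take p = 1/5:
p ∧ p = 1/5 ∧ 1/5 = 1/5
¬(p ∧ p) = ¬1/5 = 0
p ∨ ¬(p ∧ p) = 1/5 ∨ 0 = 1/5
p ⊃ p = 1/5 ⊃ 1/5 = 1
p ∨ p = 1/5 ∨ 1/5 = 1/5
(p ⊃ p) ∧ (p ∨ p) = 1 ∧ 1/5 = 1/5
((p ⊃ p) ∧ (p ∨ p)) ⊃ p = 1/5 ⊃ 1/5 = 1
(p ∨ ¬(p ∧ p)) ∧ (((p ⊃ p) ∧ (p ∨ p)) ⊃ p) = 1/5 ∧ 1 = 1/5
No assignment yields a value below 1/5, so this is the minimum.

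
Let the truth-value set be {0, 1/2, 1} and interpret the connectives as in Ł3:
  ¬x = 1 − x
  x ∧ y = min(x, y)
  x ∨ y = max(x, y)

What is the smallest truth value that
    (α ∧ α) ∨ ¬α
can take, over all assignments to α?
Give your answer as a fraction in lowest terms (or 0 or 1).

1/2

Take α = 1/2:
α ∧ α = 1/2 ∧ 1/2 = 1/2
¬α = ¬1/2 = 1/2
(α ∧ α) ∨ ¬α = 1/2 ∨ 1/2 = 1/2
No assignment yields a value below 1/2, so this is the minimum.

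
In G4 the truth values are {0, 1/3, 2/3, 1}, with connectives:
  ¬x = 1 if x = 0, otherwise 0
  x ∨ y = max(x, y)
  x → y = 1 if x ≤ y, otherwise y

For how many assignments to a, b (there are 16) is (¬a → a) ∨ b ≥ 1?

a = 0, b = 0 ↦ 0  <
a = 0, b = 1/3 ↦ 1/3  <
a = 0, b = 2/3 ↦ 2/3  <
a = 0, b = 1 ↦ 1  ≥
a = 1/3, b = 0 ↦ 1  ≥
a = 1/3, b = 1/3 ↦ 1  ≥
a = 1/3, b = 2/3 ↦ 1  ≥
a = 1/3, b = 1 ↦ 1  ≥
a = 2/3, b = 0 ↦ 1  ≥
a = 2/3, b = 1/3 ↦ 1  ≥
a = 2/3, b = 2/3 ↦ 1  ≥
a = 2/3, b = 1 ↦ 1  ≥
a = 1, b = 0 ↦ 1  ≥
a = 1, b = 1/3 ↦ 1  ≥
a = 1, b = 2/3 ↦ 1  ≥
a = 1, b = 1 ↦ 1  ≥
So 13 of the 16 assignments meet the threshold.

13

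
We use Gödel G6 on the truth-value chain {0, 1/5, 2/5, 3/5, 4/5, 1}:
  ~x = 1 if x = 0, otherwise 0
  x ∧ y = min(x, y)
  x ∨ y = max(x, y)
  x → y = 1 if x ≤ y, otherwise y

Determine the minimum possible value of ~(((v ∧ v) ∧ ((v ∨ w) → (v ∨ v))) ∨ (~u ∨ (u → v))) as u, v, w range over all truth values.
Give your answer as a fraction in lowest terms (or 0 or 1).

Take u = 0, v = 0, w = 0:
v ∧ v = 0 ∧ 0 = 0
v ∨ w = 0 ∨ 0 = 0
v ∨ v = 0 ∨ 0 = 0
(v ∨ w) → (v ∨ v) = 0 → 0 = 1
(v ∧ v) ∧ ((v ∨ w) → (v ∨ v)) = 0 ∧ 1 = 0
~u = ~0 = 1
u → v = 0 → 0 = 1
~u ∨ (u → v) = 1 ∨ 1 = 1
((v ∧ v) ∧ ((v ∨ w) → (v ∨ v))) ∨ (~u ∨ (u → v)) = 0 ∨ 1 = 1
~(((v ∧ v) ∧ ((v ∨ w) → (v ∨ v))) ∨ (~u ∨ (u → v))) = ~1 = 0
No assignment yields a value below 0, so this is the minimum.

0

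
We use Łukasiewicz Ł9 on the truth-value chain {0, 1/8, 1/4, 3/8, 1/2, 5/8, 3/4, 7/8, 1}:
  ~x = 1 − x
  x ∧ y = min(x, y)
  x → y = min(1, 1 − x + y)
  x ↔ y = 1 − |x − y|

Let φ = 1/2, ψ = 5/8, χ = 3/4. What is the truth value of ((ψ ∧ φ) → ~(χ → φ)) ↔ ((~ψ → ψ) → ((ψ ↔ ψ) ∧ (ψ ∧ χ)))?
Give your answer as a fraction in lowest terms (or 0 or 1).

ψ ∧ φ = 5/8 ∧ 1/2 = 1/2
χ → φ = 3/4 → 1/2 = 3/4
~(χ → φ) = ~3/4 = 1/4
(ψ ∧ φ) → ~(χ → φ) = 1/2 → 1/4 = 3/4
~ψ = ~5/8 = 3/8
~ψ → ψ = 3/8 → 5/8 = 1
ψ ↔ ψ = 5/8 ↔ 5/8 = 1
ψ ∧ χ = 5/8 ∧ 3/4 = 5/8
(ψ ↔ ψ) ∧ (ψ ∧ χ) = 1 ∧ 5/8 = 5/8
(~ψ → ψ) → ((ψ ↔ ψ) ∧ (ψ ∧ χ)) = 1 → 5/8 = 5/8
((ψ ∧ φ) → ~(χ → φ)) ↔ ((~ψ → ψ) → ((ψ ↔ ψ) ∧ (ψ ∧ χ))) = 3/4 ↔ 5/8 = 7/8

7/8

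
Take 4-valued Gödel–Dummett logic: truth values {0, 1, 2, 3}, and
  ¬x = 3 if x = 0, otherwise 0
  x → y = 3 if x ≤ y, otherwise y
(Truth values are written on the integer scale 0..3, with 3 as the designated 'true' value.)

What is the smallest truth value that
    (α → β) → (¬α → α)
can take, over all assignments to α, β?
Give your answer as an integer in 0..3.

0

Take α = 0, β = 0:
α → β = 0 → 0 = 3
¬α = ¬0 = 3
¬α → α = 3 → 0 = 0
(α → β) → (¬α → α) = 3 → 0 = 0
No assignment yields a value below 0, so this is the minimum.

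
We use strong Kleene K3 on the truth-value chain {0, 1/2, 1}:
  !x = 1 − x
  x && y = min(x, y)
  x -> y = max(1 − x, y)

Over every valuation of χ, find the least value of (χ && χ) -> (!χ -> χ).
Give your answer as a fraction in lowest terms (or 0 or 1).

Take χ = 1/2:
χ && χ = 1/2 && 1/2 = 1/2
!χ = !1/2 = 1/2
!χ -> χ = 1/2 -> 1/2 = 1/2
(χ && χ) -> (!χ -> χ) = 1/2 -> 1/2 = 1/2
No assignment yields a value below 1/2, so this is the minimum.

1/2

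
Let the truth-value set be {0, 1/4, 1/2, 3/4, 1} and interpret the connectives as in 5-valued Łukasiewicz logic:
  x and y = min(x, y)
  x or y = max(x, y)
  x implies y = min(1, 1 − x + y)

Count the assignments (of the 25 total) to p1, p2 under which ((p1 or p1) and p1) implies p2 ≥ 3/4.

value 1: 15 assignments (counts)
value 3/4: 4 assignments (counts)
value 1/2: 3 assignments
value 1/4: 2 assignments
value 0: 1 assignment
So 19 of the 25 assignments meet the threshold.

19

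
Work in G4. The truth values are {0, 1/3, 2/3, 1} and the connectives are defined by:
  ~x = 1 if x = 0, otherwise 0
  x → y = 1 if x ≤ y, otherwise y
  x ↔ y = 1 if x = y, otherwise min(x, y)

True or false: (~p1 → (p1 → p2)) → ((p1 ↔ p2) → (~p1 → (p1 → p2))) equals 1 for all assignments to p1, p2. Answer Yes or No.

p1 = 0, p2 = 0 ↦ 1
p1 = 0, p2 = 1/3 ↦ 1
p1 = 0, p2 = 2/3 ↦ 1
p1 = 0, p2 = 1 ↦ 1
p1 = 1/3, p2 = 0 ↦ 1
p1 = 1/3, p2 = 1/3 ↦ 1
p1 = 1/3, p2 = 2/3 ↦ 1
p1 = 1/3, p2 = 1 ↦ 1
p1 = 2/3, p2 = 0 ↦ 1
p1 = 2/3, p2 = 1/3 ↦ 1
p1 = 2/3, p2 = 2/3 ↦ 1
p1 = 2/3, p2 = 1 ↦ 1
p1 = 1, p2 = 0 ↦ 1
p1 = 1, p2 = 1/3 ↦ 1
p1 = 1, p2 = 2/3 ↦ 1
p1 = 1, p2 = 1 ↦ 1
Every assignment gives a value ≥ 1.

Yes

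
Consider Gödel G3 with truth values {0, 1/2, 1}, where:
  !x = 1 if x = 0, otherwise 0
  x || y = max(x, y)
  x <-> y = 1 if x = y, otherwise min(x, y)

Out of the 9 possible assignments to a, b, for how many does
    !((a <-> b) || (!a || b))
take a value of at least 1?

a = 0, b = 0 ↦ 0  <
a = 0, b = 1/2 ↦ 0  <
a = 0, b = 1 ↦ 0  <
a = 1/2, b = 0 ↦ 1  ≥
a = 1/2, b = 1/2 ↦ 0  <
a = 1/2, b = 1 ↦ 0  <
a = 1, b = 0 ↦ 1  ≥
a = 1, b = 1/2 ↦ 0  <
a = 1, b = 1 ↦ 0  <
So 2 of the 9 assignments meet the threshold.

2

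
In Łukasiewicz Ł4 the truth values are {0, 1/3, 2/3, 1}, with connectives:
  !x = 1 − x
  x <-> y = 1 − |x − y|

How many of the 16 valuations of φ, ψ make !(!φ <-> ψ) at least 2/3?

6

φ = 0, ψ = 0 ↦ 1  ≥
φ = 0, ψ = 1/3 ↦ 2/3  ≥
φ = 0, ψ = 2/3 ↦ 1/3  <
φ = 0, ψ = 1 ↦ 0  <
φ = 1/3, ψ = 0 ↦ 2/3  ≥
φ = 1/3, ψ = 1/3 ↦ 1/3  <
φ = 1/3, ψ = 2/3 ↦ 0  <
φ = 1/3, ψ = 1 ↦ 1/3  <
φ = 2/3, ψ = 0 ↦ 1/3  <
φ = 2/3, ψ = 1/3 ↦ 0  <
φ = 2/3, ψ = 2/3 ↦ 1/3  <
φ = 2/3, ψ = 1 ↦ 2/3  ≥
φ = 1, ψ = 0 ↦ 0  <
φ = 1, ψ = 1/3 ↦ 1/3  <
φ = 1, ψ = 2/3 ↦ 2/3  ≥
φ = 1, ψ = 1 ↦ 1  ≥
So 6 of the 16 assignments meet the threshold.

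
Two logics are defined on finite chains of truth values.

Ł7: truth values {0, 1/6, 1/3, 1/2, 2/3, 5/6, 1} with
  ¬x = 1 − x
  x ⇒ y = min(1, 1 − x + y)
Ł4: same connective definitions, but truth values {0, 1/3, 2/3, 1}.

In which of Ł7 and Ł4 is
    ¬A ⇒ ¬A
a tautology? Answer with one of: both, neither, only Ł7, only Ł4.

both

In Ł7: every assignment gives 1 — tautology.
In Ł4: every assignment gives 1 — tautology.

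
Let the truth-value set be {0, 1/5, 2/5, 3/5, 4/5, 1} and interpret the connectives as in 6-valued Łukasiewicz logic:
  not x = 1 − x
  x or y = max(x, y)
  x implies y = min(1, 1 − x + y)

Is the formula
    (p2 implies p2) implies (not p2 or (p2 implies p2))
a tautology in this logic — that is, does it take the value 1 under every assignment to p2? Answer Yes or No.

Yes

p2 = 0 ↦ 1
p2 = 1/5 ↦ 1
p2 = 2/5 ↦ 1
p2 = 3/5 ↦ 1
p2 = 4/5 ↦ 1
p2 = 1 ↦ 1
Every assignment gives a value ≥ 1.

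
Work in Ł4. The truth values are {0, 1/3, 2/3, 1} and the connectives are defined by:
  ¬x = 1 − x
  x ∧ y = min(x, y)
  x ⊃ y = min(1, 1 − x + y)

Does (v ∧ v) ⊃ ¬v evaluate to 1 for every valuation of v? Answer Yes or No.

Counterexample: take v = 2/3.
v ∧ v = 2/3 ∧ 2/3 = 2/3
¬v = ¬2/3 = 1/3
(v ∧ v) ⊃ ¬v = 2/3 ⊃ 1/3 = 2/3
This gives 2/3 ≠ 1.

No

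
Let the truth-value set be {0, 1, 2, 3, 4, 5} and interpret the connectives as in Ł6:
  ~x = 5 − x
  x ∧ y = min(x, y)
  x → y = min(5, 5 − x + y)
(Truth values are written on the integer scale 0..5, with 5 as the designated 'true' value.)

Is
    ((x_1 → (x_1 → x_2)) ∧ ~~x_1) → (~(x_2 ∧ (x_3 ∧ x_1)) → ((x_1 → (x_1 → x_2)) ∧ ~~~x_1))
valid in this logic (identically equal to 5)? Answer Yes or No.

Counterexample: take x_1 = 3, x_2 = 0, x_3 = 0.
x_1 → x_2 = 3 → 0 = 2
x_1 → (x_1 → x_2) = 3 → 2 = 4
~x_1 = ~3 = 2
~~x_1 = ~2 = 3
(x_1 → (x_1 → x_2)) ∧ ~~x_1 = 4 ∧ 3 = 3
x_3 ∧ x_1 = 0 ∧ 3 = 0
x_2 ∧ (x_3 ∧ x_1) = 0 ∧ 0 = 0
~(x_2 ∧ (x_3 ∧ x_1)) = ~0 = 5
x_1 → x_2 = 3 → 0 = 2
x_1 → (x_1 → x_2) = 3 → 2 = 4
~x_1 = ~3 = 2
~~x_1 = ~2 = 3
~~~x_1 = ~3 = 2
(x_1 → (x_1 → x_2)) ∧ ~~~x_1 = 4 ∧ 2 = 2
~(x_2 ∧ (x_3 ∧ x_1)) → ((x_1 → (x_1 → x_2)) ∧ ~~~x_1) = 5 → 2 = 2
((x_1 → (x_1 → x_2)) ∧ ~~x_1) → (~(x_2 ∧ (x_3 ∧ x_1)) → ((x_1 → (x_1 → x_2)) ∧ ~~~x_1)) = 3 → 2 = 4
This gives 4 ≠ 5.

No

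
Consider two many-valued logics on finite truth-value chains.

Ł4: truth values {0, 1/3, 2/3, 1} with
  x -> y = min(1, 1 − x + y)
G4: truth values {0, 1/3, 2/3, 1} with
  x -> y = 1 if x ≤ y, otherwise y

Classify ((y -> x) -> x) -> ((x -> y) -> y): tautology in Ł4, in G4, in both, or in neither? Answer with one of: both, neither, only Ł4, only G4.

In Ł4: every assignment gives 1 — tautology.
In G4: at x = 0, y = 1/3 the value is 1/3 — not a tautology.

only Ł4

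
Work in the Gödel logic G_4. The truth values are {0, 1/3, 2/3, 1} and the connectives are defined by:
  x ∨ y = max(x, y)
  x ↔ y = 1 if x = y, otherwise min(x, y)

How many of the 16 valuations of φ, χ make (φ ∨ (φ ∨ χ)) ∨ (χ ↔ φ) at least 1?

φ = 0, χ = 0 ↦ 1  ≥
φ = 0, χ = 1/3 ↦ 1/3  <
φ = 0, χ = 2/3 ↦ 2/3  <
φ = 0, χ = 1 ↦ 1  ≥
φ = 1/3, χ = 0 ↦ 1/3  <
φ = 1/3, χ = 1/3 ↦ 1  ≥
φ = 1/3, χ = 2/3 ↦ 2/3  <
φ = 1/3, χ = 1 ↦ 1  ≥
φ = 2/3, χ = 0 ↦ 2/3  <
φ = 2/3, χ = 1/3 ↦ 2/3  <
φ = 2/3, χ = 2/3 ↦ 1  ≥
φ = 2/3, χ = 1 ↦ 1  ≥
φ = 1, χ = 0 ↦ 1  ≥
φ = 1, χ = 1/3 ↦ 1  ≥
φ = 1, χ = 2/3 ↦ 1  ≥
φ = 1, χ = 1 ↦ 1  ≥
So 10 of the 16 assignments meet the threshold.

10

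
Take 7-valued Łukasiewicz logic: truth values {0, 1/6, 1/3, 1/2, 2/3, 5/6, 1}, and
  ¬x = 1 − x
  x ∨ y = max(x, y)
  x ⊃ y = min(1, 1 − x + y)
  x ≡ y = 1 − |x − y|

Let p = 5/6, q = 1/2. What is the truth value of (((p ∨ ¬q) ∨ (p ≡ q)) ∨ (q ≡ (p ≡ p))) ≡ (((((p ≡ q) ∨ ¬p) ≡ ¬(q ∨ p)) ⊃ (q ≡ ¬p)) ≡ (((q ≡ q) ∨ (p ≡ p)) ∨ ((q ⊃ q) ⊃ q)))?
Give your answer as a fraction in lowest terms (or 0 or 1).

¬q = ¬1/2 = 1/2
p ∨ ¬q = 5/6 ∨ 1/2 = 5/6
p ≡ q = 5/6 ≡ 1/2 = 2/3
(p ∨ ¬q) ∨ (p ≡ q) = 5/6 ∨ 2/3 = 5/6
p ≡ p = 5/6 ≡ 5/6 = 1
q ≡ (p ≡ p) = 1/2 ≡ 1 = 1/2
((p ∨ ¬q) ∨ (p ≡ q)) ∨ (q ≡ (p ≡ p)) = 5/6 ∨ 1/2 = 5/6
p ≡ q = 5/6 ≡ 1/2 = 2/3
¬p = ¬5/6 = 1/6
(p ≡ q) ∨ ¬p = 2/3 ∨ 1/6 = 2/3
q ∨ p = 1/2 ∨ 5/6 = 5/6
¬(q ∨ p) = ¬5/6 = 1/6
((p ≡ q) ∨ ¬p) ≡ ¬(q ∨ p) = 2/3 ≡ 1/6 = 1/2
¬p = ¬5/6 = 1/6
q ≡ ¬p = 1/2 ≡ 1/6 = 2/3
(((p ≡ q) ∨ ¬p) ≡ ¬(q ∨ p)) ⊃ (q ≡ ¬p) = 1/2 ⊃ 2/3 = 1
q ≡ q = 1/2 ≡ 1/2 = 1
p ≡ p = 5/6 ≡ 5/6 = 1
(q ≡ q) ∨ (p ≡ p) = 1 ∨ 1 = 1
q ⊃ q = 1/2 ⊃ 1/2 = 1
(q ⊃ q) ⊃ q = 1 ⊃ 1/2 = 1/2
((q ≡ q) ∨ (p ≡ p)) ∨ ((q ⊃ q) ⊃ q) = 1 ∨ 1/2 = 1
((((p ≡ q) ∨ ¬p) ≡ ¬(q ∨ p)) ⊃ (q ≡ ¬p)) ≡ (((q ≡ q) ∨ (p ≡ p)) ∨ ((q ⊃ q) ⊃ q)) = 1 ≡ 1 = 1
(((p ∨ ¬q) ∨ (p ≡ q)) ∨ (q ≡ (p ≡ p))) ≡ (((((p ≡ q) ∨ ¬p) ≡ ¬(q ∨ p)) ⊃ (q ≡ ¬p)) ≡ (((q ≡ q) ∨ (p ≡ p)) ∨ ((q ⊃ q) ⊃ q))) = 5/6 ≡ 1 = 5/6

5/6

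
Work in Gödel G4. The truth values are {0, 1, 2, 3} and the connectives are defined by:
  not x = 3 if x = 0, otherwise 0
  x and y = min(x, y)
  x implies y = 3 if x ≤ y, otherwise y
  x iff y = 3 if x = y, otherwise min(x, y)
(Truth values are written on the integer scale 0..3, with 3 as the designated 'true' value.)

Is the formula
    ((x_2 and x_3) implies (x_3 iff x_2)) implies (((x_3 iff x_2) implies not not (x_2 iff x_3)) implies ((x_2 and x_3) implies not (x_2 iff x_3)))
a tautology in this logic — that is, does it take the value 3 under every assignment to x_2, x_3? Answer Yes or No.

No

Counterexample: take x_2 = 1, x_3 = 1.
x_2 and x_3 = 1 and 1 = 1
x_3 iff x_2 = 1 iff 1 = 3
(x_2 and x_3) implies (x_3 iff x_2) = 1 implies 3 = 3
x_3 iff x_2 = 1 iff 1 = 3
x_2 iff x_3 = 1 iff 1 = 3
not (x_2 iff x_3) = not 3 = 0
not not (x_2 iff x_3) = not 0 = 3
(x_3 iff x_2) implies not not (x_2 iff x_3) = 3 implies 3 = 3
x_2 and x_3 = 1 and 1 = 1
x_2 iff x_3 = 1 iff 1 = 3
not (x_2 iff x_3) = not 3 = 0
(x_2 and x_3) implies not (x_2 iff x_3) = 1 implies 0 = 0
((x_3 iff x_2) implies not not (x_2 iff x_3)) implies ((x_2 and x_3) implies not (x_2 iff x_3)) = 3 implies 0 = 0
((x_2 and x_3) implies (x_3 iff x_2)) implies (((x_3 iff x_2) implies not not (x_2 iff x_3)) implies ((x_2 and x_3) implies not (x_2 iff x_3))) = 3 implies 0 = 0
This gives 0 ≠ 3.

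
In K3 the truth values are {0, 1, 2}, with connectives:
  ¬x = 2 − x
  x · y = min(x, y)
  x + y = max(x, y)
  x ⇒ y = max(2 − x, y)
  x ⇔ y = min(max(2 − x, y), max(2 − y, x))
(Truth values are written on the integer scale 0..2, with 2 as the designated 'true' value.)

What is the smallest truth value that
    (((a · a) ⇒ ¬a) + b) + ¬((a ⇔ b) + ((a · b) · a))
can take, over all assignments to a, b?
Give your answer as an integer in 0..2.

1

Take a = 1, b = 0:
a · a = 1 · 1 = 1
¬a = ¬1 = 1
(a · a) ⇒ ¬a = 1 ⇒ 1 = 1
((a · a) ⇒ ¬a) + b = 1 + 0 = 1
a ⇔ b = 1 ⇔ 0 = 1
a · b = 1 · 0 = 0
(a · b) · a = 0 · 1 = 0
(a ⇔ b) + ((a · b) · a) = 1 + 0 = 1
¬((a ⇔ b) + ((a · b) · a)) = ¬1 = 1
(((a · a) ⇒ ¬a) + b) + ¬((a ⇔ b) + ((a · b) · a)) = 1 + 1 = 1
No assignment yields a value below 1, so this is the minimum.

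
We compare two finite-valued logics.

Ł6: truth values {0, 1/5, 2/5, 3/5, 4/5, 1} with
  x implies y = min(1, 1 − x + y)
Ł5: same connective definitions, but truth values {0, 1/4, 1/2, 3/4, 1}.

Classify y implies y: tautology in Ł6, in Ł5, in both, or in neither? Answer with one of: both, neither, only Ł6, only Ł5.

In Ł6: every assignment gives 1 — tautology.
In Ł5: every assignment gives 1 — tautology.

both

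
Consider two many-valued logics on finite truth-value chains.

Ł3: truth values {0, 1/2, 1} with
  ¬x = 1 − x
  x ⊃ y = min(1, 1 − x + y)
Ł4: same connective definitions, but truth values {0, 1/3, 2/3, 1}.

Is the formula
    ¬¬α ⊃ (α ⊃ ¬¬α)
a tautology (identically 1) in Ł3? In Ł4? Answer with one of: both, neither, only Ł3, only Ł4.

both

In Ł3: every assignment gives 1 — tautology.
In Ł4: every assignment gives 1 — tautology.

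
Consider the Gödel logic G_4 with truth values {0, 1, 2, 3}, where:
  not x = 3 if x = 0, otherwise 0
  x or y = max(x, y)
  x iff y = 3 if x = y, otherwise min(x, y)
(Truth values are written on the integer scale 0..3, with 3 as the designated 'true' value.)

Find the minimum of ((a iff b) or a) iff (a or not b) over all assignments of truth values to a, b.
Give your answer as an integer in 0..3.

Take a = 1, b = 0:
a iff b = 1 iff 0 = 0
(a iff b) or a = 0 or 1 = 1
not b = not 0 = 3
a or not b = 1 or 3 = 3
((a iff b) or a) iff (a or not b) = 1 iff 3 = 1
No assignment yields a value below 1, so this is the minimum.

1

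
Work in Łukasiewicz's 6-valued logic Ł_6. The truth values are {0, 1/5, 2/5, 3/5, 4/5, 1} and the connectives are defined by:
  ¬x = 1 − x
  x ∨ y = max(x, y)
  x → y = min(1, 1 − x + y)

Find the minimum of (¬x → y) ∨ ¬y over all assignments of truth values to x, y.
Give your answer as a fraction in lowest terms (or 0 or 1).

Take x = 0, y = 2/5:
¬x = ¬0 = 1
¬x → y = 1 → 2/5 = 2/5
¬y = ¬2/5 = 3/5
(¬x → y) ∨ ¬y = 2/5 ∨ 3/5 = 3/5
No assignment yields a value below 3/5, so this is the minimum.

3/5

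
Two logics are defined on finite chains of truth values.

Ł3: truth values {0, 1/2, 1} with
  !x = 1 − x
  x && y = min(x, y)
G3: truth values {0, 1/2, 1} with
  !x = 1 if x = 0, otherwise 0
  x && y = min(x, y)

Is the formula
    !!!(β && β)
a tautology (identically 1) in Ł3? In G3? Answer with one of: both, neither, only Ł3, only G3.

neither

In Ł3: at β = 1/2 the value is 1/2 — not a tautology.
In G3: at β = 1/2 the value is 0 — not a tautology.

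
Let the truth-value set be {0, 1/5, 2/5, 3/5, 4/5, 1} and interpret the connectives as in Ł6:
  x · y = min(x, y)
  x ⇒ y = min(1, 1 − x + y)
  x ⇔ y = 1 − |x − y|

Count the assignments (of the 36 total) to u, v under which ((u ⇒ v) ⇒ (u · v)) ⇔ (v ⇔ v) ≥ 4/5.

value 1: 6 assignments (counts)
value 4/5: 6 assignments (counts)
value 3/5: 6 assignments
value 2/5: 6 assignments
value 1/5: 6 assignments
value 0: 6 assignments
So 12 of the 36 assignments meet the threshold.

12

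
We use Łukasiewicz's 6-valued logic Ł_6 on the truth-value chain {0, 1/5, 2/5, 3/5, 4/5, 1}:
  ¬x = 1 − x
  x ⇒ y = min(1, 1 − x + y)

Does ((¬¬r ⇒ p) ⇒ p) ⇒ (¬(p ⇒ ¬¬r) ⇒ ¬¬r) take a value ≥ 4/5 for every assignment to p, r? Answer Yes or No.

Counterexample: take p = 4/5, r = 0.
¬r = ¬0 = 1
¬¬r = ¬1 = 0
¬¬r ⇒ p = 0 ⇒ 4/5 = 1
(¬¬r ⇒ p) ⇒ p = 1 ⇒ 4/5 = 4/5
¬r = ¬0 = 1
¬¬r = ¬1 = 0
p ⇒ ¬¬r = 4/5 ⇒ 0 = 1/5
¬(p ⇒ ¬¬r) = ¬1/5 = 4/5
¬(p ⇒ ¬¬r) ⇒ ¬¬r = 4/5 ⇒ 0 = 1/5
((¬¬r ⇒ p) ⇒ p) ⇒ (¬(p ⇒ ¬¬r) ⇒ ¬¬r) = 4/5 ⇒ 1/5 = 2/5
This gives 2/5, which is below 4/5.

No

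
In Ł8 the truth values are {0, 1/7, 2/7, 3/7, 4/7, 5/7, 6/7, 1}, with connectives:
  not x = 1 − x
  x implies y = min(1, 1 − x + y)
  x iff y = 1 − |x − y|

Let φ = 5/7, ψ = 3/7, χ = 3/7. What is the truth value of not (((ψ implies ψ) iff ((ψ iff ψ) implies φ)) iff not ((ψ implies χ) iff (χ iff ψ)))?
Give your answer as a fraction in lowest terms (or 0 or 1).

ψ implies ψ = 3/7 implies 3/7 = 1
ψ iff ψ = 3/7 iff 3/7 = 1
(ψ iff ψ) implies φ = 1 implies 5/7 = 5/7
(ψ implies ψ) iff ((ψ iff ψ) implies φ) = 1 iff 5/7 = 5/7
ψ implies χ = 3/7 implies 3/7 = 1
χ iff ψ = 3/7 iff 3/7 = 1
(ψ implies χ) iff (χ iff ψ) = 1 iff 1 = 1
not ((ψ implies χ) iff (χ iff ψ)) = not 1 = 0
((ψ implies ψ) iff ((ψ iff ψ) implies φ)) iff not ((ψ implies χ) iff (χ iff ψ)) = 5/7 iff 0 = 2/7
not (((ψ implies ψ) iff ((ψ iff ψ) implies φ)) iff not ((ψ implies χ) iff (χ iff ψ))) = not 2/7 = 5/7

5/7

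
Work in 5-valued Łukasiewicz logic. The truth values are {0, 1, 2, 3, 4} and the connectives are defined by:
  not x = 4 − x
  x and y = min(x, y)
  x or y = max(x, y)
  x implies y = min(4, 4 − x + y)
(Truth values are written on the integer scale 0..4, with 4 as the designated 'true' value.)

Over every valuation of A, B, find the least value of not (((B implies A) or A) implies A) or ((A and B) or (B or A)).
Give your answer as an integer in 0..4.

2

Take A = 0, B = 2:
B implies A = 2 implies 0 = 2
(B implies A) or A = 2 or 0 = 2
((B implies A) or A) implies A = 2 implies 0 = 2
not (((B implies A) or A) implies A) = not 2 = 2
A and B = 0 and 2 = 0
B or A = 2 or 0 = 2
(A and B) or (B or A) = 0 or 2 = 2
not (((B implies A) or A) implies A) or ((A and B) or (B or A)) = 2 or 2 = 2
No assignment yields a value below 2, so this is the minimum.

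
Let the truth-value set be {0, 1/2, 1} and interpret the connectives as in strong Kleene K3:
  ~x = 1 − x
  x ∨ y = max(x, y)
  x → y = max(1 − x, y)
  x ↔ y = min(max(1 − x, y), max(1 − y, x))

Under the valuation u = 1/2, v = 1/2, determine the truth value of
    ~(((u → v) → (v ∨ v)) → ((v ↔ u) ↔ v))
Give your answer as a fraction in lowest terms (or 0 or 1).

u → v = 1/2 → 1/2 = 1/2
v ∨ v = 1/2 ∨ 1/2 = 1/2
(u → v) → (v ∨ v) = 1/2 → 1/2 = 1/2
v ↔ u = 1/2 ↔ 1/2 = 1/2
(v ↔ u) ↔ v = 1/2 ↔ 1/2 = 1/2
((u → v) → (v ∨ v)) → ((v ↔ u) ↔ v) = 1/2 → 1/2 = 1/2
~(((u → v) → (v ∨ v)) → ((v ↔ u) ↔ v)) = ~1/2 = 1/2

1/2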